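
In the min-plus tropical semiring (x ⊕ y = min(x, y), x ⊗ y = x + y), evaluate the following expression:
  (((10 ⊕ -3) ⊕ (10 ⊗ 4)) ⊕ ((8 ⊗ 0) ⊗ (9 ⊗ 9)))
(((10 ⊕ -3) ⊕ (10 ⊗ 4)) ⊕ ((8 ⊗ 0) ⊗ (9 ⊗ 9))) = -3

Expand innermost to outermost. Recall ⊕ takes the minimum of its arguments and ⊗ takes their sum. Working out the expression (((10 ⊕ -3) ⊕ (10 ⊗ 4)) ⊕ ((8 ⊗ 0) ⊗ (9 ⊗ 9))) gives -3.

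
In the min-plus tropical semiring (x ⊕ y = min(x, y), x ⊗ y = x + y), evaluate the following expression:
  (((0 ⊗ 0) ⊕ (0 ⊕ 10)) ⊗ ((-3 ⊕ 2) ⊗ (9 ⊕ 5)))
(((0 ⊗ 0) ⊕ (0 ⊕ 10)) ⊗ ((-3 ⊕ 2) ⊗ (9 ⊕ 5))) = 2

Expand innermost to outermost. Recall ⊕ takes the minimum of its arguments and ⊗ takes their sum. Working out the expression (((0 ⊗ 0) ⊕ (0 ⊕ 10)) ⊗ ((-3 ⊕ 2) ⊗ (9 ⊕ 5))) gives 2.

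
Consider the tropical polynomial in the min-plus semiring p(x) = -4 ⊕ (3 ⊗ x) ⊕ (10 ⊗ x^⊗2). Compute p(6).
p(6) = -4

A tropical monomial a ⊗ x^⊗i evaluates to a + i · x. Evaluating each term at x = 6:
  Term 0 contributes -4 + 0 · 6 = -4
  Term 1 contributes 3 + 1 · 6 = 9
  Term 2 contributes 10 + 2 · 6 = 22
p(6) = ⊕ of these = min[-4, 9, 22] = -4.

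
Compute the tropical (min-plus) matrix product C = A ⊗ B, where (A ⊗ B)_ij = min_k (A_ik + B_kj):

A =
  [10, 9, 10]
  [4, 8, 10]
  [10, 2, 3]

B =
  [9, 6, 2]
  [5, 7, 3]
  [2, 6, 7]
A ⊗ B =
  [12, 16, 12]
  [12, 10, 6]
  [5, 9, 5]

Apply the min-plus product entry-by-entry:
  C[0][0] = min over k of (A[0][0] + B[0][0] = 10 + 9 = 19, A[0][1] + B[1][0] = 9 + 5 = 14, A[0][2] + B[2][0] = 10 + 2 = 12) = 12 (attained at k = 2)
  C[0][1] = min over k of (A[0][0] + B[0][1] = 10 + 6 = 16, A[0][1] + B[1][1] = 9 + 7 = 16, A[0][2] + B[2][1] = 10 + 6 = 16) = 16 (attained at k = 0)
  C[0][2] = min over k of (A[0][0] + B[0][2] = 10 + 2 = 12, A[0][1] + B[1][2] = 9 + 3 = 12, A[0][2] + B[2][2] = 10 + 7 = 17) = 12 (attained at k = 0)
  C[1][0] = min over k of (A[1][0] + B[0][0] = 4 + 9 = 13, A[1][1] + B[1][0] = 8 + 5 = 13, A[1][2] + B[2][0] = 10 + 2 = 12) = 12 (attained at k = 2)
  C[1][1] = min over k of (A[1][0] + B[0][1] = 4 + 6 = 10, A[1][1] + B[1][1] = 8 + 7 = 15, A[1][2] + B[2][1] = 10 + 6 = 16) = 10 (attained at k = 0)
  C[1][2] = min over k of (A[1][0] + B[0][2] = 4 + 2 = 6, A[1][1] + B[1][2] = 8 + 3 = 11, A[1][2] + B[2][2] = 10 + 7 = 17) = 6 (attained at k = 0)
  C[2][0] = min over k of (A[2][0] + B[0][0] = 10 + 9 = 19, A[2][1] + B[1][0] = 2 + 5 = 7, A[2][2] + B[2][0] = 3 + 2 = 5) = 5 (attained at k = 2)
  C[2][1] = min over k of (A[2][0] + B[0][1] = 10 + 6 = 16, A[2][1] + B[1][1] = 2 + 7 = 9, A[2][2] + B[2][1] = 3 + 6 = 9) = 9 (attained at k = 1)
  C[2][2] = min over k of (A[2][0] + B[0][2] = 10 + 2 = 12, A[2][1] + B[1][2] = 2 + 3 = 5, A[2][2] + B[2][2] = 3 + 7 = 10) = 5 (attained at k = 1)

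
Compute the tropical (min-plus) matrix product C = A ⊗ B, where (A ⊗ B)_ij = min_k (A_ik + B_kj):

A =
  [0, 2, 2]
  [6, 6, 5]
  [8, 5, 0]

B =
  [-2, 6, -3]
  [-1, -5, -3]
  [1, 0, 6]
A ⊗ B =
  [-2, -3, -3]
  [4, 1, 3]
  [1, 0, 2]

Apply the min-plus product entry-by-entry:
  C[0][0] = min over k of (A[0][0] + B[0][0] = 0 + -2 = -2, A[0][1] + B[1][0] = 2 + -1 = 1, A[0][2] + B[2][0] = 2 + 1 = 3) = -2 (attained at k = 0)
  C[0][1] = min over k of (A[0][0] + B[0][1] = 0 + 6 = 6, A[0][1] + B[1][1] = 2 + -5 = -3, A[0][2] + B[2][1] = 2 + 0 = 2) = -3 (attained at k = 1)
  C[0][2] = min over k of (A[0][0] + B[0][2] = 0 + -3 = -3, A[0][1] + B[1][2] = 2 + -3 = -1, A[0][2] + B[2][2] = 2 + 6 = 8) = -3 (attained at k = 0)
  C[1][0] = min over k of (A[1][0] + B[0][0] = 6 + -2 = 4, A[1][1] + B[1][0] = 6 + -1 = 5, A[1][2] + B[2][0] = 5 + 1 = 6) = 4 (attained at k = 0)
  C[1][1] = min over k of (A[1][0] + B[0][1] = 6 + 6 = 12, A[1][1] + B[1][1] = 6 + -5 = 1, A[1][2] + B[2][1] = 5 + 0 = 5) = 1 (attained at k = 1)
  C[1][2] = min over k of (A[1][0] + B[0][2] = 6 + -3 = 3, A[1][1] + B[1][2] = 6 + -3 = 3, A[1][2] + B[2][2] = 5 + 6 = 11) = 3 (attained at k = 0)
  C[2][0] = min over k of (A[2][0] + B[0][0] = 8 + -2 = 6, A[2][1] + B[1][0] = 5 + -1 = 4, A[2][2] + B[2][0] = 0 + 1 = 1) = 1 (attained at k = 2)
  C[2][1] = min over k of (A[2][0] + B[0][1] = 8 + 6 = 14, A[2][1] + B[1][1] = 5 + -5 = 0, A[2][2] + B[2][1] = 0 + 0 = 0) = 0 (attained at k = 1)
  C[2][2] = min over k of (A[2][0] + B[0][2] = 8 + -3 = 5, A[2][1] + B[1][2] = 5 + -3 = 2, A[2][2] + B[2][2] = 0 + 6 = 6) = 2 (attained at k = 1)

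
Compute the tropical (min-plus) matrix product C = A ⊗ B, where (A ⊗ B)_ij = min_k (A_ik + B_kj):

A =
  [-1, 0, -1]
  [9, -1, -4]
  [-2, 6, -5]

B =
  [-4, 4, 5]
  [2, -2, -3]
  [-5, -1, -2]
A ⊗ B =
  [-6, -2, -3]
  [-9, -5, -6]
  [-10, -6, -7]

Apply the min-plus product entry-by-entry:
  C[0][0] = min over k of (A[0][0] + B[0][0] = -1 + -4 = -5, A[0][1] + B[1][0] = 0 + 2 = 2, A[0][2] + B[2][0] = -1 + -5 = -6) = -6 (attained at k = 2)
  C[0][1] = min over k of (A[0][0] + B[0][1] = -1 + 4 = 3, A[0][1] + B[1][1] = 0 + -2 = -2, A[0][2] + B[2][1] = -1 + -1 = -2) = -2 (attained at k = 1)
  C[0][2] = min over k of (A[0][0] + B[0][2] = -1 + 5 = 4, A[0][1] + B[1][2] = 0 + -3 = -3, A[0][2] + B[2][2] = -1 + -2 = -3) = -3 (attained at k = 1)
  C[1][0] = min over k of (A[1][0] + B[0][0] = 9 + -4 = 5, A[1][1] + B[1][0] = -1 + 2 = 1, A[1][2] + B[2][0] = -4 + -5 = -9) = -9 (attained at k = 2)
  C[1][1] = min over k of (A[1][0] + B[0][1] = 9 + 4 = 13, A[1][1] + B[1][1] = -1 + -2 = -3, A[1][2] + B[2][1] = -4 + -1 = -5) = -5 (attained at k = 2)
  C[1][2] = min over k of (A[1][0] + B[0][2] = 9 + 5 = 14, A[1][1] + B[1][2] = -1 + -3 = -4, A[1][2] + B[2][2] = -4 + -2 = -6) = -6 (attained at k = 2)
  C[2][0] = min over k of (A[2][0] + B[0][0] = -2 + -4 = -6, A[2][1] + B[1][0] = 6 + 2 = 8, A[2][2] + B[2][0] = -5 + -5 = -10) = -10 (attained at k = 2)
  C[2][1] = min over k of (A[2][0] + B[0][1] = -2 + 4 = 2, A[2][1] + B[1][1] = 6 + -2 = 4, A[2][2] + B[2][1] = -5 + -1 = -6) = -6 (attained at k = 2)
  C[2][2] = min over k of (A[2][0] + B[0][2] = -2 + 5 = 3, A[2][1] + B[1][2] = 6 + -3 = 3, A[2][2] + B[2][2] = -5 + -2 = -7) = -7 (attained at k = 2)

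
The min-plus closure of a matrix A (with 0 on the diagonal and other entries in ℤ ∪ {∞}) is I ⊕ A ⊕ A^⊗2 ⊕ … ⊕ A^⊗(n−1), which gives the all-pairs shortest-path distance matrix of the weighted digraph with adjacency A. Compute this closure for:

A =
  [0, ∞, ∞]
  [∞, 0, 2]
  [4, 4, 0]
Closure =
  [0, ∞, ∞]
  [6, 0, 2]
  [4, 4, 0]

This is the Floyd-Warshall all-pairs shortest-path computation. For each intermediate vertex k = 0, 1, …, 2, update dist[i][j] ← min(dist[i][j], dist[i][k] + dist[k][j]). The final matrix gives, for each (i, j), the minimum total weight of any directed path from i to j (possibly empty when i = j).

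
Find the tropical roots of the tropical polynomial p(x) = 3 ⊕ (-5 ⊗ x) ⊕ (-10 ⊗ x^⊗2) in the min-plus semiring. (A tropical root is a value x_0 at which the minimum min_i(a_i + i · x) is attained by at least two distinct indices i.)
Roots: {5, 8}

Each tropical root is a break point of the lower envelope of the lines y = a_i + i · x (there are 3 lines, with slopes 0, 1, ..., 2). Only the lines that attain the minimum somewhere contribute to roots; other lines are dominated. Here the surviving (envelope) indices are i = 2, i = 1, i = 0.
Intersections between consecutive envelope lines give the roots: for adjacent envelope indices i < j the intersection is x = (a_i − a_j) / (j − i). Reading off the sorted break points: {5, 8}.
Verification: at each break x_0, at least two indices attain the minimum of min_i(a_i + i · x_0).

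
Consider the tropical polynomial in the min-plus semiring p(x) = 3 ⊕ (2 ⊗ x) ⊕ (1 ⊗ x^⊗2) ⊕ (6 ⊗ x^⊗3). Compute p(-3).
p(-3) = -5

A tropical monomial a ⊗ x^⊗i evaluates to a + i · x. Evaluating each term at x = -3:
  Term 0 contributes 3 + 0 · -3 = 3
  Term 1 contributes 2 + 1 · -3 = -1
  Term 2 contributes 1 + 2 · -3 = -5
  Term 3 contributes 6 + 3 · -3 = -3
p(-3) = ⊕ of these = min[3, -1, -5, -3] = -5.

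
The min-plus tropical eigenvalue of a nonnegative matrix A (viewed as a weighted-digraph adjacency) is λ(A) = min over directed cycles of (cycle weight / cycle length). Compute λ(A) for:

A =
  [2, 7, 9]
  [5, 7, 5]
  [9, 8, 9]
λ(A) = 2

Enumerate directed cycles and compute their means (weight / length). Sample:
  cycle 0 → 0: weight = 2, length = 1, mean = 2/1 ≈ 2.000
  cycle 1 → 1: weight = 7, length = 1, mean = 7/1 ≈ 7.000
  cycle 2 → 2: weight = 9, length = 1, mean = 9/1 ≈ 9.000
  cycle 0 → 1 → 0: weight = 12, length = 2, mean = 12/2 ≈ 6.000
  cycle 0 → 2 → 0: weight = 18, length = 2, mean = 18/2 ≈ 9.000
  cycle 1 → 0 → 1: weight = 12, length = 2, mean = 12/2 ≈ 6.000
Minimum mean = 2.000, attained e.g. along the cycle 0 → 0 with weight 2 and length 1. So λ(A) = 2/1 = 2.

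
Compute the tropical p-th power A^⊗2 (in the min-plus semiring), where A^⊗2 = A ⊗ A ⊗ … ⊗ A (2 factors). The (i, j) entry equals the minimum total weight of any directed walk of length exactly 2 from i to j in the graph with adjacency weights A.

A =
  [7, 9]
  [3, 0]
A^⊗2 =
  [12, 9]
  [3, 0]

Each entry (A^⊗2)_ij equals the minimum over all length-2 walks i = v_0 → v_1 → … → v_2 = j of Σ_t A[v_t][v_{t+1}]. For example, for (i, j) = (0, 1) we minimise over 2 possible intermediate vertex sequences; the minimum is 9, attained along the walk 0 → 1 → 1.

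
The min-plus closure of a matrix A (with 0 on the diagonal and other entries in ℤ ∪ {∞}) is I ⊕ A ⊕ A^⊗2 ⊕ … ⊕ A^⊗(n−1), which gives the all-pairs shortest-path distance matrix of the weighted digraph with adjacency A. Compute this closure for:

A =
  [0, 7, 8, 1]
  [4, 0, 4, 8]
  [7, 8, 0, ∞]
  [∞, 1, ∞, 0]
Closure =
  [0, 2, 6, 1]
  [4, 0, 4, 5]
  [7, 8, 0, 8]
  [5, 1, 5, 0]

This is the Floyd-Warshall all-pairs shortest-path computation. For each intermediate vertex k = 0, 1, …, 3, update dist[i][j] ← min(dist[i][j], dist[i][k] + dist[k][j]). The final matrix gives, for each (i, j), the minimum total weight of any directed path from i to j (possibly empty when i = j).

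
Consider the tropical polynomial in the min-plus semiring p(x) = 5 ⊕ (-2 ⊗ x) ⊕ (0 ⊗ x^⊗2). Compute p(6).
p(6) = 4

A tropical monomial a ⊗ x^⊗i evaluates to a + i · x. Evaluating each term at x = 6:
  Term 0 contributes 5 + 0 · 6 = 5
  Term 1 contributes -2 + 1 · 6 = 4
  Term 2 contributes 0 + 2 · 6 = 12
p(6) = ⊕ of these = min[5, 4, 12] = 4.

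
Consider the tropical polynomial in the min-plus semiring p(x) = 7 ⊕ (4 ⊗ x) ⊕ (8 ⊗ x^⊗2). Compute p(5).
p(5) = 7

A tropical monomial a ⊗ x^⊗i evaluates to a + i · x. Evaluating each term at x = 5:
  Term 0 contributes 7 + 0 · 5 = 7
  Term 1 contributes 4 + 1 · 5 = 9
  Term 2 contributes 8 + 2 · 5 = 18
p(5) = ⊕ of these = min[7, 9, 18] = 7.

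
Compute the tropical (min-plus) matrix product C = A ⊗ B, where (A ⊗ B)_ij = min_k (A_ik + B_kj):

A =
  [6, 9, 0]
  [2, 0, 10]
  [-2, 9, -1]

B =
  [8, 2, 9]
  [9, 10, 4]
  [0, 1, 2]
A ⊗ B =
  [0, 1, 2]
  [9, 4, 4]
  [-1, 0, 1]

Apply the min-plus product entry-by-entry:
  C[0][0] = min over k of (A[0][0] + B[0][0] = 6 + 8 = 14, A[0][1] + B[1][0] = 9 + 9 = 18, A[0][2] + B[2][0] = 0 + 0 = 0) = 0 (attained at k = 2)
  C[0][1] = min over k of (A[0][0] + B[0][1] = 6 + 2 = 8, A[0][1] + B[1][1] = 9 + 10 = 19, A[0][2] + B[2][1] = 0 + 1 = 1) = 1 (attained at k = 2)
  C[0][2] = min over k of (A[0][0] + B[0][2] = 6 + 9 = 15, A[0][1] + B[1][2] = 9 + 4 = 13, A[0][2] + B[2][2] = 0 + 2 = 2) = 2 (attained at k = 2)
  C[1][0] = min over k of (A[1][0] + B[0][0] = 2 + 8 = 10, A[1][1] + B[1][0] = 0 + 9 = 9, A[1][2] + B[2][0] = 10 + 0 = 10) = 9 (attained at k = 1)
  C[1][1] = min over k of (A[1][0] + B[0][1] = 2 + 2 = 4, A[1][1] + B[1][1] = 0 + 10 = 10, A[1][2] + B[2][1] = 10 + 1 = 11) = 4 (attained at k = 0)
  C[1][2] = min over k of (A[1][0] + B[0][2] = 2 + 9 = 11, A[1][1] + B[1][2] = 0 + 4 = 4, A[1][2] + B[2][2] = 10 + 2 = 12) = 4 (attained at k = 1)
  C[2][0] = min over k of (A[2][0] + B[0][0] = -2 + 8 = 6, A[2][1] + B[1][0] = 9 + 9 = 18, A[2][2] + B[2][0] = -1 + 0 = -1) = -1 (attained at k = 2)
  C[2][1] = min over k of (A[2][0] + B[0][1] = -2 + 2 = 0, A[2][1] + B[1][1] = 9 + 10 = 19, A[2][2] + B[2][1] = -1 + 1 = 0) = 0 (attained at k = 0)
  C[2][2] = min over k of (A[2][0] + B[0][2] = -2 + 9 = 7, A[2][1] + B[1][2] = 9 + 4 = 13, A[2][2] + B[2][2] = -1 + 2 = 1) = 1 (attained at k = 2)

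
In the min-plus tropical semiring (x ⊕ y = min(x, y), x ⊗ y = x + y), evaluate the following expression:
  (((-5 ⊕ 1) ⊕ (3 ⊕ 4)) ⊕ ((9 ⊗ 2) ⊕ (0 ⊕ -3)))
(((-5 ⊕ 1) ⊕ (3 ⊕ 4)) ⊕ ((9 ⊗ 2) ⊕ (0 ⊕ -3))) = -5

Expand innermost to outermost. Recall ⊕ takes the minimum of its arguments and ⊗ takes their sum. Working out the expression (((-5 ⊕ 1) ⊕ (3 ⊕ 4)) ⊕ ((9 ⊗ 2) ⊕ (0 ⊕ -3))) gives -5.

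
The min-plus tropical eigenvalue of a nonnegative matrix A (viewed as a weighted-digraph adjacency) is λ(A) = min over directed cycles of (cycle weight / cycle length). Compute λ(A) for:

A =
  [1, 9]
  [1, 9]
λ(A) = 1

Enumerate directed cycles and compute their means (weight / length). Sample:
  cycle 0 → 0: weight = 1, length = 1, mean = 1/1 ≈ 1.000
  cycle 1 → 1: weight = 9, length = 1, mean = 9/1 ≈ 9.000
  cycle 0 → 1 → 0: weight = 10, length = 2, mean = 10/2 ≈ 5.000
  cycle 1 → 0 → 1: weight = 10, length = 2, mean = 10/2 ≈ 5.000
Minimum mean = 1.000, attained e.g. along the cycle 0 → 0 with weight 1 and length 1. So λ(A) = 1/1 = 1.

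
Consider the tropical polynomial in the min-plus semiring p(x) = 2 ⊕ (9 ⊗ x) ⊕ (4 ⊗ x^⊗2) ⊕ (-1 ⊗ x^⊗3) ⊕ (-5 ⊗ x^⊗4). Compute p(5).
p(5) = 2

A tropical monomial a ⊗ x^⊗i evaluates to a + i · x. Evaluating each term at x = 5:
  Term 0 contributes 2 + 0 · 5 = 2
  Term 1 contributes 9 + 1 · 5 = 14
  Term 2 contributes 4 + 2 · 5 = 14
  Term 3 contributes -1 + 3 · 5 = 14
  Term 4 contributes -5 + 4 · 5 = 15
p(5) = ⊕ of these = min[2, 14, 14, 14, 15] = 2.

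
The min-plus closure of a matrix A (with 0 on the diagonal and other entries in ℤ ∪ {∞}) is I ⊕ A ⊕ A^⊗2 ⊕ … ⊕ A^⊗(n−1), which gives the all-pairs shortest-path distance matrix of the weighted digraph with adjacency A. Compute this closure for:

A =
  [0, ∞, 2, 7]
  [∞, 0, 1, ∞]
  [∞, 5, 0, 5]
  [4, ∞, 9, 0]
Closure =
  [0, 7, 2, 7]
  [10, 0, 1, 6]
  [9, 5, 0, 5]
  [4, 11, 6, 0]

This is the Floyd-Warshall all-pairs shortest-path computation. For each intermediate vertex k = 0, 1, …, 3, update dist[i][j] ← min(dist[i][j], dist[i][k] + dist[k][j]). The final matrix gives, for each (i, j), the minimum total weight of any directed path from i to j (possibly empty when i = j).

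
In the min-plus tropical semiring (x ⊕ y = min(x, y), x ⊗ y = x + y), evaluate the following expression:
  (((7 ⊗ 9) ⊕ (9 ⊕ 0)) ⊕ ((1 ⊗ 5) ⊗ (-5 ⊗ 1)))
(((7 ⊗ 9) ⊕ (9 ⊕ 0)) ⊕ ((1 ⊗ 5) ⊗ (-5 ⊗ 1))) = 0

Expand innermost to outermost. Recall ⊕ takes the minimum of its arguments and ⊗ takes their sum. Working out the expression (((7 ⊗ 9) ⊕ (9 ⊕ 0)) ⊕ ((1 ⊗ 5) ⊗ (-5 ⊗ 1))) gives 0.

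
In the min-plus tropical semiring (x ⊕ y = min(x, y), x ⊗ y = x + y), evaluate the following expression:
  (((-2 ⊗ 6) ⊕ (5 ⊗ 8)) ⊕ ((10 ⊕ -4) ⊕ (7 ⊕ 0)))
(((-2 ⊗ 6) ⊕ (5 ⊗ 8)) ⊕ ((10 ⊕ -4) ⊕ (7 ⊕ 0))) = -4

Expand innermost to outermost. Recall ⊕ takes the minimum of its arguments and ⊗ takes their sum. Working out the expression (((-2 ⊗ 6) ⊕ (5 ⊗ 8)) ⊕ ((10 ⊕ -4) ⊕ (7 ⊕ 0))) gives -4.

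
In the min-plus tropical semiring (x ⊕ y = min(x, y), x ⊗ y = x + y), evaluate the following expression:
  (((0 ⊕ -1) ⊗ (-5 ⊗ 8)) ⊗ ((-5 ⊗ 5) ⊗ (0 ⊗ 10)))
(((0 ⊕ -1) ⊗ (-5 ⊗ 8)) ⊗ ((-5 ⊗ 5) ⊗ (0 ⊗ 10))) = 12

Expand innermost to outermost. Recall ⊕ takes the minimum of its arguments and ⊗ takes their sum. Working out the expression (((0 ⊕ -1) ⊗ (-5 ⊗ 8)) ⊗ ((-5 ⊗ 5) ⊗ (0 ⊗ 10))) gives 12.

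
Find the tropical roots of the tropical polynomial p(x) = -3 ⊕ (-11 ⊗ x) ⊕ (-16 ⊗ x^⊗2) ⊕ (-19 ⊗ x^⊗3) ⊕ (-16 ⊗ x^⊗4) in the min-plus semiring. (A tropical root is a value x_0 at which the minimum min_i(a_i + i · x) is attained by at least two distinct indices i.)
Roots: {-3, 3, 5, 8}

Each tropical root is a break point of the lower envelope of the lines y = a_i + i · x (there are 5 lines, with slopes 0, 1, ..., 4). Only the lines that attain the minimum somewhere contribute to roots; other lines are dominated. Here the surviving (envelope) indices are i = 4, i = 3, i = 2, i = 1, i = 0.
Intersections between consecutive envelope lines give the roots: for adjacent envelope indices i < j the intersection is x = (a_i − a_j) / (j − i). Reading off the sorted break points: {-3, 3, 5, 8}.
Verification: at each break x_0, at least two indices attain the minimum of min_i(a_i + i · x_0).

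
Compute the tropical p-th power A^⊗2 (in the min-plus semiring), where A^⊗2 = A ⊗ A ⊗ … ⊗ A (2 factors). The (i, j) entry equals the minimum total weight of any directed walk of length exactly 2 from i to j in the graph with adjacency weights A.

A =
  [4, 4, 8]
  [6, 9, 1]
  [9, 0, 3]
A^⊗2 =
  [8, 8, 5]
  [10, 1, 4]
  [6, 3, 1]

Each entry (A^⊗2)_ij equals the minimum over all length-2 walks i = v_0 → v_1 → … → v_2 = j of Σ_t A[v_t][v_{t+1}]. For example, for (i, j) = (0, 2) we minimise over 3 possible intermediate vertex sequences; the minimum is 5, attained along the walk 0 → 1 → 2.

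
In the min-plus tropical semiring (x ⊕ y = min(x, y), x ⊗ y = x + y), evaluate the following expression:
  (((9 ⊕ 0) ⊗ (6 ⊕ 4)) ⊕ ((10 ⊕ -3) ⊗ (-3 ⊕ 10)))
(((9 ⊕ 0) ⊗ (6 ⊕ 4)) ⊕ ((10 ⊕ -3) ⊗ (-3 ⊕ 10))) = -6

Expand innermost to outermost. Recall ⊕ takes the minimum of its arguments and ⊗ takes their sum. Working out the expression (((9 ⊕ 0) ⊗ (6 ⊕ 4)) ⊕ ((10 ⊕ -3) ⊗ (-3 ⊕ 10))) gives -6.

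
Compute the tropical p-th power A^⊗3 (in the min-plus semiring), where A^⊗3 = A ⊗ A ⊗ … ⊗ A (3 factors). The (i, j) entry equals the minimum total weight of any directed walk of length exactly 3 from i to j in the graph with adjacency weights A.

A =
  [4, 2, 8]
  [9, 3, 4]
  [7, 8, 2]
A^⊗3 =
  [12, 8, 8]
  [13, 9, 8]
  [11, 11, 6]

Each entry (A^⊗3)_ij equals the minimum over all length-3 walks i = v_0 → v_1 → … → v_3 = j of Σ_t A[v_t][v_{t+1}]. For example, for (i, j) = (0, 2) we minimise over 9 possible intermediate vertex sequences; the minimum is 8, attained along the walk 0 → 1 → 2 → 2.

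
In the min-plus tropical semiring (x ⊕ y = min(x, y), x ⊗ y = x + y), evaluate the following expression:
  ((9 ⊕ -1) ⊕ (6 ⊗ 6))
((9 ⊕ -1) ⊕ (6 ⊗ 6)) = -1

Expand innermost to outermost. Recall ⊕ takes the minimum of its arguments and ⊗ takes their sum. Working out the expression ((9 ⊕ -1) ⊕ (6 ⊗ 6)) gives -1.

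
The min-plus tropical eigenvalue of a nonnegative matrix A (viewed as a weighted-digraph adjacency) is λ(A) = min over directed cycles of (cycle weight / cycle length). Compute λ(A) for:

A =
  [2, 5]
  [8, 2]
λ(A) = 2

Enumerate directed cycles and compute their means (weight / length). Sample:
  cycle 0 → 0: weight = 2, length = 1, mean = 2/1 ≈ 2.000
  cycle 1 → 1: weight = 2, length = 1, mean = 2/1 ≈ 2.000
  cycle 0 → 1 → 0: weight = 13, length = 2, mean = 13/2 ≈ 6.500
  cycle 1 → 0 → 1: weight = 13, length = 2, mean = 13/2 ≈ 6.500
Minimum mean = 2.000, attained e.g. along the cycle 0 → 0 with weight 2 and length 1. So λ(A) = 2/1 = 2.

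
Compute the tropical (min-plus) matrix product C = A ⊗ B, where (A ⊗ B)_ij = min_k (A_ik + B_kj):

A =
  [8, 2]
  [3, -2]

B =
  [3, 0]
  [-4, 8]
A ⊗ B =
  [-2, 8]
  [-6, 3]

Apply the min-plus product entry-by-entry:
  C[0][0] = min over k of (A[0][0] + B[0][0] = 8 + 3 = 11, A[0][1] + B[1][0] = 2 + -4 = -2) = -2 (attained at k = 1)
  C[0][1] = min over k of (A[0][0] + B[0][1] = 8 + 0 = 8, A[0][1] + B[1][1] = 2 + 8 = 10) = 8 (attained at k = 0)
  C[1][0] = min over k of (A[1][0] + B[0][0] = 3 + 3 = 6, A[1][1] + B[1][0] = -2 + -4 = -6) = -6 (attained at k = 1)
  C[1][1] = min over k of (A[1][0] + B[0][1] = 3 + 0 = 3, A[1][1] + B[1][1] = -2 + 8 = 6) = 3 (attained at k = 0)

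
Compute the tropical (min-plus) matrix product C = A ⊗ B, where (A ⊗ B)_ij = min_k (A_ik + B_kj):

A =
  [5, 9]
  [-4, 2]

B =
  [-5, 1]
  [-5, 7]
A ⊗ B =
  [0, 6]
  [-9, -3]

Apply the min-plus product entry-by-entry:
  C[0][0] = min over k of (A[0][0] + B[0][0] = 5 + -5 = 0, A[0][1] + B[1][0] = 9 + -5 = 4) = 0 (attained at k = 0)
  C[0][1] = min over k of (A[0][0] + B[0][1] = 5 + 1 = 6, A[0][1] + B[1][1] = 9 + 7 = 16) = 6 (attained at k = 0)
  C[1][0] = min over k of (A[1][0] + B[0][0] = -4 + -5 = -9, A[1][1] + B[1][0] = 2 + -5 = -3) = -9 (attained at k = 0)
  C[1][1] = min over k of (A[1][0] + B[0][1] = -4 + 1 = -3, A[1][1] + B[1][1] = 2 + 7 = 9) = -3 (attained at k = 0)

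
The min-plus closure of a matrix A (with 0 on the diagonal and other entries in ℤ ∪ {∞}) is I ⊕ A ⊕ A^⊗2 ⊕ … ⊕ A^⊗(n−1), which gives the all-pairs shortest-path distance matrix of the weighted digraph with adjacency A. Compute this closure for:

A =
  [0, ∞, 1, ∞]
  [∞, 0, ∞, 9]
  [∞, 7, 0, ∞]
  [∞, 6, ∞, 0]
Closure =
  [0, 8, 1, 17]
  [∞, 0, ∞, 9]
  [∞, 7, 0, 16]
  [∞, 6, ∞, 0]

This is the Floyd-Warshall all-pairs shortest-path computation. For each intermediate vertex k = 0, 1, …, 3, update dist[i][j] ← min(dist[i][j], dist[i][k] + dist[k][j]). The final matrix gives, for each (i, j), the minimum total weight of any directed path from i to j (possibly empty when i = j).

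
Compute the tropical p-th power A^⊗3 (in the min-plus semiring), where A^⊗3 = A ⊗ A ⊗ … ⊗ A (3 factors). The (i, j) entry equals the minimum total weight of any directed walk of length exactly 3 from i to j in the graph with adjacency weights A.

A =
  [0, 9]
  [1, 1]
A^⊗3 =
  [0, 9]
  [1, 3]

Each entry (A^⊗3)_ij equals the minimum over all length-3 walks i = v_0 → v_1 → … → v_3 = j of Σ_t A[v_t][v_{t+1}]. For example, for (i, j) = (0, 1) we minimise over 4 possible intermediate vertex sequences; the minimum is 9, attained along the walk 0 → 0 → 0 → 1.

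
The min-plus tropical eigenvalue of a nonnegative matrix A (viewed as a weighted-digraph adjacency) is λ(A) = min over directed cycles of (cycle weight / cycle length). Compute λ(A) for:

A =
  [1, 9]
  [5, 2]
λ(A) = 1

Enumerate directed cycles and compute their means (weight / length). Sample:
  cycle 0 → 0: weight = 1, length = 1, mean = 1/1 ≈ 1.000
  cycle 1 → 1: weight = 2, length = 1, mean = 2/1 ≈ 2.000
  cycle 0 → 1 → 0: weight = 14, length = 2, mean = 14/2 ≈ 7.000
  cycle 1 → 0 → 1: weight = 14, length = 2, mean = 14/2 ≈ 7.000
Minimum mean = 1.000, attained e.g. along the cycle 0 → 0 with weight 1 and length 1. So λ(A) = 1/1 = 1.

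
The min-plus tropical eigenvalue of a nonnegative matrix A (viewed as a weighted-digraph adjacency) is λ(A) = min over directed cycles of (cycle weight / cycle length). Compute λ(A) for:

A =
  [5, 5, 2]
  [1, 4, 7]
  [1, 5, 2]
λ(A) = 3/2

Enumerate directed cycles and compute their means (weight / length). Sample:
  cycle 0 → 0: weight = 5, length = 1, mean = 5/1 ≈ 5.000
  cycle 1 → 1: weight = 4, length = 1, mean = 4/1 ≈ 4.000
  cycle 2 → 2: weight = 2, length = 1, mean = 2/1 ≈ 2.000
  cycle 0 → 1 → 0: weight = 6, length = 2, mean = 6/2 ≈ 3.000
  cycle 0 → 2 → 0: weight = 3, length = 2, mean = 3/2 ≈ 1.500
  cycle 1 → 0 → 1: weight = 6, length = 2, mean = 6/2 ≈ 3.000
Minimum mean = 1.500, attained e.g. along the cycle 0 → 2 → 0 with weight 3 and length 2. So λ(A) = 3/2 = 3/2.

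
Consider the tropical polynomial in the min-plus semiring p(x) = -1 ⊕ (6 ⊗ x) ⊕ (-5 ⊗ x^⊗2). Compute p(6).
p(6) = -1

A tropical monomial a ⊗ x^⊗i evaluates to a + i · x. Evaluating each term at x = 6:
  Term 0 contributes -1 + 0 · 6 = -1
  Term 1 contributes 6 + 1 · 6 = 12
  Term 2 contributes -5 + 2 · 6 = 7
p(6) = ⊕ of these = min[-1, 12, 7] = -1.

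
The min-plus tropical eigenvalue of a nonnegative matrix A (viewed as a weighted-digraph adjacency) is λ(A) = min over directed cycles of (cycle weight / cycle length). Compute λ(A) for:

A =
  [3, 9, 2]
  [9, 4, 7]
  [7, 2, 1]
λ(A) = 1

Enumerate directed cycles and compute their means (weight / length). Sample:
  cycle 0 → 0: weight = 3, length = 1, mean = 3/1 ≈ 3.000
  cycle 1 → 1: weight = 4, length = 1, mean = 4/1 ≈ 4.000
  cycle 2 → 2: weight = 1, length = 1, mean = 1/1 ≈ 1.000
  cycle 0 → 1 → 0: weight = 18, length = 2, mean = 18/2 ≈ 9.000
  cycle 0 → 2 → 0: weight = 9, length = 2, mean = 9/2 ≈ 4.500
  cycle 1 → 0 → 1: weight = 18, length = 2, mean = 18/2 ≈ 9.000
Minimum mean = 1.000, attained e.g. along the cycle 2 → 2 with weight 1 and length 1. So λ(A) = 1/1 = 1.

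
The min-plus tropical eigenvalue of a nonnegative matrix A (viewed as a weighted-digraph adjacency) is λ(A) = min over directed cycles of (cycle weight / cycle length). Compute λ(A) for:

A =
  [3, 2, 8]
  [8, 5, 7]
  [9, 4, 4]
λ(A) = 3

Enumerate directed cycles and compute their means (weight / length). Sample:
  cycle 0 → 0: weight = 3, length = 1, mean = 3/1 ≈ 3.000
  cycle 1 → 1: weight = 5, length = 1, mean = 5/1 ≈ 5.000
  cycle 2 → 2: weight = 4, length = 1, mean = 4/1 ≈ 4.000
  cycle 0 → 1 → 0: weight = 10, length = 2, mean = 10/2 ≈ 5.000
  cycle 0 → 2 → 0: weight = 17, length = 2, mean = 17/2 ≈ 8.500
  cycle 1 → 0 → 1: weight = 10, length = 2, mean = 10/2 ≈ 5.000
Minimum mean = 3.000, attained e.g. along the cycle 0 → 0 with weight 3 and length 1. So λ(A) = 3/1 = 3.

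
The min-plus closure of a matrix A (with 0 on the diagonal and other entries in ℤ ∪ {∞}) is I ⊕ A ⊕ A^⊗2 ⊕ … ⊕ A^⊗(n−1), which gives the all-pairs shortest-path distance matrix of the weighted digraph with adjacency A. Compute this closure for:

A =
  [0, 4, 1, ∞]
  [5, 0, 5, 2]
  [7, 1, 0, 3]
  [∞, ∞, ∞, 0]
Closure =
  [0, 2, 1, 4]
  [5, 0, 5, 2]
  [6, 1, 0, 3]
  [∞, ∞, ∞, 0]

This is the Floyd-Warshall all-pairs shortest-path computation. For each intermediate vertex k = 0, 1, …, 3, update dist[i][j] ← min(dist[i][j], dist[i][k] + dist[k][j]). The final matrix gives, for each (i, j), the minimum total weight of any directed path from i to j (possibly empty when i = j).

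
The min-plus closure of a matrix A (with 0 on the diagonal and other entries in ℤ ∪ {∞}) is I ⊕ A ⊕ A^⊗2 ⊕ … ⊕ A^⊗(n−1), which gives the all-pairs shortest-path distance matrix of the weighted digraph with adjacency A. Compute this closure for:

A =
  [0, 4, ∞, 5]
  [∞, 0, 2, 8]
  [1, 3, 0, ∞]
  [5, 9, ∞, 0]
Closure =
  [0, 4, 6, 5]
  [3, 0, 2, 8]
  [1, 3, 0, 6]
  [5, 9, 11, 0]

This is the Floyd-Warshall all-pairs shortest-path computation. For each intermediate vertex k = 0, 1, …, 3, update dist[i][j] ← min(dist[i][j], dist[i][k] + dist[k][j]). The final matrix gives, for each (i, j), the minimum total weight of any directed path from i to j (possibly empty when i = j).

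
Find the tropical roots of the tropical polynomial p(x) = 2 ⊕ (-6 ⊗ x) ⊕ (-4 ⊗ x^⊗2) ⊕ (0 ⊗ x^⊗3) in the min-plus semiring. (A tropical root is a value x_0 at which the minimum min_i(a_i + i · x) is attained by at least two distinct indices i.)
Roots: {-4, -2, 8}

Each tropical root is a break point of the lower envelope of the lines y = a_i + i · x (there are 4 lines, with slopes 0, 1, ..., 3). Only the lines that attain the minimum somewhere contribute to roots; other lines are dominated. Here the surviving (envelope) indices are i = 3, i = 2, i = 1, i = 0.
Intersections between consecutive envelope lines give the roots: for adjacent envelope indices i < j the intersection is x = (a_i − a_j) / (j − i). Reading off the sorted break points: {-4, -2, 8}.
Verification: at each break x_0, at least two indices attain the minimum of min_i(a_i + i · x_0).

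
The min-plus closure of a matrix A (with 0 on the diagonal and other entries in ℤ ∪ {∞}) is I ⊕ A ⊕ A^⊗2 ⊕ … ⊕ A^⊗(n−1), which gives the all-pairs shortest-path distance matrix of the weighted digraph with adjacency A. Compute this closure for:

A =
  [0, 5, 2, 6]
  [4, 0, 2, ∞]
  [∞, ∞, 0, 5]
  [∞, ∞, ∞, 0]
Closure =
  [0, 5, 2, 6]
  [4, 0, 2, 7]
  [∞, ∞, 0, 5]
  [∞, ∞, ∞, 0]

This is the Floyd-Warshall all-pairs shortest-path computation. For each intermediate vertex k = 0, 1, …, 3, update dist[i][j] ← min(dist[i][j], dist[i][k] + dist[k][j]). The final matrix gives, for each (i, j), the minimum total weight of any directed path from i to j (possibly empty when i = j).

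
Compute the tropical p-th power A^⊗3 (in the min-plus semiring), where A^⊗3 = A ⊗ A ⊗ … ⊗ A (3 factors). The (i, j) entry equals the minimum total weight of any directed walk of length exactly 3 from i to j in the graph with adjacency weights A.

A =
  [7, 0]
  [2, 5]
A^⊗3 =
  [7, 2]
  [4, 7]

Each entry (A^⊗3)_ij equals the minimum over all length-3 walks i = v_0 → v_1 → … → v_3 = j of Σ_t A[v_t][v_{t+1}]. For example, for (i, j) = (0, 1) we minimise over 4 possible intermediate vertex sequences; the minimum is 2, attained along the walk 0 → 1 → 0 → 1.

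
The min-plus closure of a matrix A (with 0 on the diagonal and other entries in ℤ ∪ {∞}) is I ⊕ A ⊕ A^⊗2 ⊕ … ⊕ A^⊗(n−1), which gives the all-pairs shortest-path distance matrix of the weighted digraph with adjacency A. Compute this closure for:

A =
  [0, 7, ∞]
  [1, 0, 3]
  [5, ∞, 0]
Closure =
  [0, 7, 10]
  [1, 0, 3]
  [5, 12, 0]

This is the Floyd-Warshall all-pairs shortest-path computation. For each intermediate vertex k = 0, 1, …, 2, update dist[i][j] ← min(dist[i][j], dist[i][k] + dist[k][j]). The final matrix gives, for each (i, j), the minimum total weight of any directed path from i to j (possibly empty when i = j).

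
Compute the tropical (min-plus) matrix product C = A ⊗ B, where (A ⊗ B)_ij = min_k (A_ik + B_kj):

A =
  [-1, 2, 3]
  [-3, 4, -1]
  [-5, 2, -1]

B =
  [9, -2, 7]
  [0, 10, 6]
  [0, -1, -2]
A ⊗ B =
  [2, -3, 1]
  [-1, -5, -3]
  [-1, -7, -3]

Apply the min-plus product entry-by-entry:
  C[0][0] = min over k of (A[0][0] + B[0][0] = -1 + 9 = 8, A[0][1] + B[1][0] = 2 + 0 = 2, A[0][2] + B[2][0] = 3 + 0 = 3) = 2 (attained at k = 1)
  C[0][1] = min over k of (A[0][0] + B[0][1] = -1 + -2 = -3, A[0][1] + B[1][1] = 2 + 10 = 12, A[0][2] + B[2][1] = 3 + -1 = 2) = -3 (attained at k = 0)
  C[0][2] = min over k of (A[0][0] + B[0][2] = -1 + 7 = 6, A[0][1] + B[1][2] = 2 + 6 = 8, A[0][2] + B[2][2] = 3 + -2 = 1) = 1 (attained at k = 2)
  C[1][0] = min over k of (A[1][0] + B[0][0] = -3 + 9 = 6, A[1][1] + B[1][0] = 4 + 0 = 4, A[1][2] + B[2][0] = -1 + 0 = -1) = -1 (attained at k = 2)
  C[1][1] = min over k of (A[1][0] + B[0][1] = -3 + -2 = -5, A[1][1] + B[1][1] = 4 + 10 = 14, A[1][2] + B[2][1] = -1 + -1 = -2) = -5 (attained at k = 0)
  C[1][2] = min over k of (A[1][0] + B[0][2] = -3 + 7 = 4, A[1][1] + B[1][2] = 4 + 6 = 10, A[1][2] + B[2][2] = -1 + -2 = -3) = -3 (attained at k = 2)
  C[2][0] = min over k of (A[2][0] + B[0][0] = -5 + 9 = 4, A[2][1] + B[1][0] = 2 + 0 = 2, A[2][2] + B[2][0] = -1 + 0 = -1) = -1 (attained at k = 2)
  C[2][1] = min over k of (A[2][0] + B[0][1] = -5 + -2 = -7, A[2][1] + B[1][1] = 2 + 10 = 12, A[2][2] + B[2][1] = -1 + -1 = -2) = -7 (attained at k = 0)
  C[2][2] = min over k of (A[2][0] + B[0][2] = -5 + 7 = 2, A[2][1] + B[1][2] = 2 + 6 = 8, A[2][2] + B[2][2] = -1 + -2 = -3) = -3 (attained at k = 2)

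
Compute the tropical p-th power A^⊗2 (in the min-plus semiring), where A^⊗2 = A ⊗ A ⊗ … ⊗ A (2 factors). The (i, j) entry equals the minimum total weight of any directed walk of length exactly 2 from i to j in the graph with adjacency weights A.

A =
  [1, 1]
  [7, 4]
A^⊗2 =
  [2, 2]
  [8, 8]

Each entry (A^⊗2)_ij equals the minimum over all length-2 walks i = v_0 → v_1 → … → v_2 = j of Σ_t A[v_t][v_{t+1}]. For example, for (i, j) = (0, 1) we minimise over 2 possible intermediate vertex sequences; the minimum is 2, attained along the walk 0 → 0 → 1.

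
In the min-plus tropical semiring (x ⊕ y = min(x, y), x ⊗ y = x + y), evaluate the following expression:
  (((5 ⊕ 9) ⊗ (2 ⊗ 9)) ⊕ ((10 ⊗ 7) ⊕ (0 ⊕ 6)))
(((5 ⊕ 9) ⊗ (2 ⊗ 9)) ⊕ ((10 ⊗ 7) ⊕ (0 ⊕ 6))) = 0

Expand innermost to outermost. Recall ⊕ takes the minimum of its arguments and ⊗ takes their sum. Working out the expression (((5 ⊕ 9) ⊗ (2 ⊗ 9)) ⊕ ((10 ⊗ 7) ⊕ (0 ⊕ 6))) gives 0.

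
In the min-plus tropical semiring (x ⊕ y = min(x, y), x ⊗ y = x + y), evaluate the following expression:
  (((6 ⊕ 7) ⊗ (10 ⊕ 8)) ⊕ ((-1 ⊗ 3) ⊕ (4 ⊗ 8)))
(((6 ⊕ 7) ⊗ (10 ⊕ 8)) ⊕ ((-1 ⊗ 3) ⊕ (4 ⊗ 8))) = 2

Expand innermost to outermost. Recall ⊕ takes the minimum of its arguments and ⊗ takes their sum. Working out the expression (((6 ⊕ 7) ⊗ (10 ⊕ 8)) ⊕ ((-1 ⊗ 3) ⊕ (4 ⊗ 8))) gives 2.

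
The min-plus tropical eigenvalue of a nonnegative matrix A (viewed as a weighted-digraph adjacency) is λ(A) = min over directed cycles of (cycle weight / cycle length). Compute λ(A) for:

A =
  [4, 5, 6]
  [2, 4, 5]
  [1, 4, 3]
λ(A) = 3

Enumerate directed cycles and compute their means (weight / length). Sample:
  cycle 0 → 0: weight = 4, length = 1, mean = 4/1 ≈ 4.000
  cycle 1 → 1: weight = 4, length = 1, mean = 4/1 ≈ 4.000
  cycle 2 → 2: weight = 3, length = 1, mean = 3/1 ≈ 3.000
  cycle 0 → 1 → 0: weight = 7, length = 2, mean = 7/2 ≈ 3.500
  cycle 0 → 2 → 0: weight = 7, length = 2, mean = 7/2 ≈ 3.500
  cycle 1 → 0 → 1: weight = 7, length = 2, mean = 7/2 ≈ 3.500
Minimum mean = 3.000, attained e.g. along the cycle 2 → 2 with weight 3 and length 1. So λ(A) = 3/1 = 3.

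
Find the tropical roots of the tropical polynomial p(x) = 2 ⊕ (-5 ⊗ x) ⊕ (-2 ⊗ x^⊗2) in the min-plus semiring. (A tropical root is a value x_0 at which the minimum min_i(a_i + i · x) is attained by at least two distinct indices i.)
Roots: {-3, 7}

Each tropical root is a break point of the lower envelope of the lines y = a_i + i · x (there are 3 lines, with slopes 0, 1, ..., 2). Only the lines that attain the minimum somewhere contribute to roots; other lines are dominated. Here the surviving (envelope) indices are i = 2, i = 1, i = 0.
Intersections between consecutive envelope lines give the roots: for adjacent envelope indices i < j the intersection is x = (a_i − a_j) / (j − i). Reading off the sorted break points: {-3, 7}.
Verification: at each break x_0, at least two indices attain the minimum of min_i(a_i + i · x_0).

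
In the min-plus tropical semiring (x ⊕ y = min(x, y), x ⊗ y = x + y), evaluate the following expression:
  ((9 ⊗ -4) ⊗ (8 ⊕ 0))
((9 ⊗ -4) ⊗ (8 ⊕ 0)) = 5

Expand innermost to outermost. Recall ⊕ takes the minimum of its arguments and ⊗ takes their sum. Working out the expression ((9 ⊗ -4) ⊗ (8 ⊕ 0)) gives 5.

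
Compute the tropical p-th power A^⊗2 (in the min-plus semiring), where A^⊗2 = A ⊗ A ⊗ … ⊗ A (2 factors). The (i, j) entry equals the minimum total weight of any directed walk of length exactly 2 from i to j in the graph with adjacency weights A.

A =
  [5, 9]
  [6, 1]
A^⊗2 =
  [10, 10]
  [7, 2]

Each entry (A^⊗2)_ij equals the minimum over all length-2 walks i = v_0 → v_1 → … → v_2 = j of Σ_t A[v_t][v_{t+1}]. For example, for (i, j) = (0, 1) we minimise over 2 possible intermediate vertex sequences; the minimum is 10, attained along the walk 0 → 1 → 1.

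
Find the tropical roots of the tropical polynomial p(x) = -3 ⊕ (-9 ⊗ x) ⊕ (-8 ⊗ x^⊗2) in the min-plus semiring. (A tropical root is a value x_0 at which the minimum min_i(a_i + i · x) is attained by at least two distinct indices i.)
Roots: {-1, 6}

Each tropical root is a break point of the lower envelope of the lines y = a_i + i · x (there are 3 lines, with slopes 0, 1, ..., 2). Only the lines that attain the minimum somewhere contribute to roots; other lines are dominated. Here the surviving (envelope) indices are i = 2, i = 1, i = 0.
Intersections between consecutive envelope lines give the roots: for adjacent envelope indices i < j the intersection is x = (a_i − a_j) / (j − i). Reading off the sorted break points: {-1, 6}.
Verification: at each break x_0, at least two indices attain the minimum of min_i(a_i + i · x_0).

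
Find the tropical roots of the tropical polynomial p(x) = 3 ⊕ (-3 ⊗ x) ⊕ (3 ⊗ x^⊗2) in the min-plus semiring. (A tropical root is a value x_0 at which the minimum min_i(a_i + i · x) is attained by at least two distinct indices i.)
Roots: {-6, 6}

Each tropical root is a break point of the lower envelope of the lines y = a_i + i · x (there are 3 lines, with slopes 0, 1, ..., 2). Only the lines that attain the minimum somewhere contribute to roots; other lines are dominated. Here the surviving (envelope) indices are i = 2, i = 1, i = 0.
Intersections between consecutive envelope lines give the roots: for adjacent envelope indices i < j the intersection is x = (a_i − a_j) / (j − i). Reading off the sorted break points: {-6, 6}.
Verification: at each break x_0, at least two indices attain the minimum of min_i(a_i + i · x_0).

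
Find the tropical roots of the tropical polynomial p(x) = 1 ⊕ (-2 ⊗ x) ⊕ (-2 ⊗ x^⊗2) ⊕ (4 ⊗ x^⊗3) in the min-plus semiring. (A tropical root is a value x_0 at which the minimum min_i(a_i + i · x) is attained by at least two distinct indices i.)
Roots: {-6, 0, 3}

Each tropical root is a break point of the lower envelope of the lines y = a_i + i · x (there are 4 lines, with slopes 0, 1, ..., 3). Only the lines that attain the minimum somewhere contribute to roots; other lines are dominated. Here the surviving (envelope) indices are i = 3, i = 2, i = 1, i = 0.
Intersections between consecutive envelope lines give the roots: for adjacent envelope indices i < j the intersection is x = (a_i − a_j) / (j − i). Reading off the sorted break points: {-6, 0, 3}.
Verification: at each break x_0, at least two indices attain the minimum of min_i(a_i + i · x_0).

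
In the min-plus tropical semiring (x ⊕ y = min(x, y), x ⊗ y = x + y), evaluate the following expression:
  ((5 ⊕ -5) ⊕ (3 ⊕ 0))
((5 ⊕ -5) ⊕ (3 ⊕ 0)) = -5

Expand innermost to outermost. Recall ⊕ takes the minimum of its arguments and ⊗ takes their sum. Working out the expression ((5 ⊕ -5) ⊕ (3 ⊕ 0)) gives -5.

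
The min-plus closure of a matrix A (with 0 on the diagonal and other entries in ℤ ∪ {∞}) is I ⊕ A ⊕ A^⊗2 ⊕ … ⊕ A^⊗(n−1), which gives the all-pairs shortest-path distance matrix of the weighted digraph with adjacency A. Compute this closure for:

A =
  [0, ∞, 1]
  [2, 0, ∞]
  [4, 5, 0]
Closure =
  [0, 6, 1]
  [2, 0, 3]
  [4, 5, 0]

This is the Floyd-Warshall all-pairs shortest-path computation. For each intermediate vertex k = 0, 1, …, 2, update dist[i][j] ← min(dist[i][j], dist[i][k] + dist[k][j]). The final matrix gives, for each (i, j), the minimum total weight of any directed path from i to j (possibly empty when i = j).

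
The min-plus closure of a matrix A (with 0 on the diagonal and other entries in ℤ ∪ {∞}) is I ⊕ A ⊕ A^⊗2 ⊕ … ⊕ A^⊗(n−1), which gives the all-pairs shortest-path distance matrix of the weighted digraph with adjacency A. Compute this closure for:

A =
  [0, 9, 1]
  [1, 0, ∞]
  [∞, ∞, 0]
Closure =
  [0, 9, 1]
  [1, 0, 2]
  [∞, ∞, 0]

This is the Floyd-Warshall all-pairs shortest-path computation. For each intermediate vertex k = 0, 1, …, 2, update dist[i][j] ← min(dist[i][j], dist[i][k] + dist[k][j]). The final matrix gives, for each (i, j), the minimum total weight of any directed path from i to j (possibly empty when i = j).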